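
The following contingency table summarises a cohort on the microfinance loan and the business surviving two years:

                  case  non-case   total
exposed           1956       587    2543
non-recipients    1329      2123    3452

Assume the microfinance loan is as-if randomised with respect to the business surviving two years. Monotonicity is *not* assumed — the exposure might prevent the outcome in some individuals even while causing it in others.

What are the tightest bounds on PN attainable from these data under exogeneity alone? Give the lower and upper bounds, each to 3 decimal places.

p₁ = P(outcome | exposed) = 1956/2543 = 0.76917
p₀ = P(outcome | unexposed) = 1329/3452 = 0.38499
Under exogeneity alone the bounds on PN are max{0,(p₁−p₀)/p₁} ≤ PN ≤ min{1,(1−p₀)/p₁}.
  lower = (p₁ − p₀)/p₁ = 0.38418 / 0.76917 ≈ 0.4995
  upper = min{1, (1 − p₀)/p₁} = 0.61501 / 0.76917 ≈ 0.7996

0.499 ≤ PN ≤ 0.800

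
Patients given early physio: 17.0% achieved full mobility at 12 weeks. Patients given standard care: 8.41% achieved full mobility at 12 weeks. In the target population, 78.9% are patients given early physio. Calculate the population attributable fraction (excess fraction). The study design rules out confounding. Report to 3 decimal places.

PAF ≈ 0.446

p₁ = 0.17, p₀ = 0.0841.
Overall risk P(Y=1) = π·p₁ + (1−π)·p₀ = 0.789×0.17 + 0.211×0.0841 = 0.15188.
Under exogeneity, PAF = [P(Y=1) − p₀] / P(Y=1).
PAF = (0.15188 − 0.0841) / 0.15188 ≈ 0.4463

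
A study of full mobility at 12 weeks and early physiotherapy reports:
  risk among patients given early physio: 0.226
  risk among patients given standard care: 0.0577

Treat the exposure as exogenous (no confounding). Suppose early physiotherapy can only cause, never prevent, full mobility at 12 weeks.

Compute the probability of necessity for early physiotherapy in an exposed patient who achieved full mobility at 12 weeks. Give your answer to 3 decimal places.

PN ≈ 0.745

Let p₁ = 0.226, p₀ = 0.0577.
Under exogeneity and monotonicity, PN = (p₁ − p₀) / p₁.
PN = (0.226 − 0.0577) / 0.226 = 0.1683 / 0.226 ≈ 0.7447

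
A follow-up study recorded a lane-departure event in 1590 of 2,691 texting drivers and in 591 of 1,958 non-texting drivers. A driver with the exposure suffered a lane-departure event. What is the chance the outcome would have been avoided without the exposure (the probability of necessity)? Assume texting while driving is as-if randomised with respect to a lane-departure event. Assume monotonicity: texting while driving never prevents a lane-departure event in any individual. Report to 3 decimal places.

p₁ = P(outcome | exposed) = 1590/2691 = 0.59086
p₀ = P(outcome | unexposed) = 591/1958 = 0.30184
Under exogeneity and monotonicity, PN = (p₁ − p₀) / p₁.
PN = (0.59086 − 0.30184) / 0.59086 = 0.28902 / 0.59086 ≈ 0.4892

PN ≈ 0.489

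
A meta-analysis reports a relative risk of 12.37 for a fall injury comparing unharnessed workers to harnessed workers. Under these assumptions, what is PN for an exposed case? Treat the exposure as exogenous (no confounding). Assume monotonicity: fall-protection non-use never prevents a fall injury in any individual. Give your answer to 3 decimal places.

PN ≈ 0.919

Under exogeneity and monotonicity, PN = (RR − 1) / RR = 1 − 1/RR.
PN = (12.37 − 1) / 12.37 = 11.37 / 12.37 ≈ 0.9192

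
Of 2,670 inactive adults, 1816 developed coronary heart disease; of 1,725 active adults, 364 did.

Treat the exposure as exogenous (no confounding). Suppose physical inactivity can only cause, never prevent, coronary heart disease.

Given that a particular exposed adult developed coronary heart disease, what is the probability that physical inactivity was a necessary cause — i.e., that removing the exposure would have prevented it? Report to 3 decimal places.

p₁ = P(outcome | exposed) = 1816/2670 = 0.68015
p₀ = P(outcome | unexposed) = 364/1725 = 0.21101
Under exogeneity and monotonicity, PN = (p₁ − p₀) / p₁.
PN = (0.68015 − 0.21101) / 0.68015 = 0.46914 / 0.68015 ≈ 0.6898

PN ≈ 0.690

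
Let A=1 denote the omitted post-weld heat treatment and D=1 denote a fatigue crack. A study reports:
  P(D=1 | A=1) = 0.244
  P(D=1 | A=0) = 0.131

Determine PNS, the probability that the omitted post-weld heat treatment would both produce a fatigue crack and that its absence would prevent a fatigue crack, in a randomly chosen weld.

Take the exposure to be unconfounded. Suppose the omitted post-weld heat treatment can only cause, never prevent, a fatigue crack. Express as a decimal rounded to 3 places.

PNS ≈ 0.113

Let p₁ = 0.244, p₀ = 0.131.
Under exogeneity and monotonicity, PNS = p₁ − p₀.
PNS = 0.244 − 0.131 = 0.113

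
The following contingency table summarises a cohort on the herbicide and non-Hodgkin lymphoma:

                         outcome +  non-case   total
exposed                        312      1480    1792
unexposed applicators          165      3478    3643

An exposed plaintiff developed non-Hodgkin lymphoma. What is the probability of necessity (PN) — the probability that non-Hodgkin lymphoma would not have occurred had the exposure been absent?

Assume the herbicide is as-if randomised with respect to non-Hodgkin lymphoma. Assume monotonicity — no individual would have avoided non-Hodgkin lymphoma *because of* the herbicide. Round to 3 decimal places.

p₁ = P(outcome | exposed) = 312/1792 = 0.17411
p₀ = P(outcome | unexposed) = 165/3643 = 0.045292
Under exogeneity and monotonicity, PN = (p₁ − p₀)/p₁.
PN = (0.17411 − 0.045292) / 0.17411 ≈ 0.7399

PN ≈ 0.740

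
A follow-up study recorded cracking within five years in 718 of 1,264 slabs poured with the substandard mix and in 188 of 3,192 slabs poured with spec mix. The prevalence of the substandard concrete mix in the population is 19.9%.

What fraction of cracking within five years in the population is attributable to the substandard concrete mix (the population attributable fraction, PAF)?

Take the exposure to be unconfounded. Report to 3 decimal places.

p₁ = P(outcome | exposed) = 718/1264 = 0.56804
p₀ = P(outcome | unexposed) = 188/3192 = 0.058897
Overall risk P(Y=1) = π·p₁ + (1−π)·p₀ = 0.199×0.56804 + 0.801×0.058897 = 0.16022.
Under exogeneity, PAF = [P(Y=1) − p₀] / P(Y=1).
PAF = (0.16022 − 0.058897) / 0.16022 ≈ 0.6324

PAF ≈ 0.632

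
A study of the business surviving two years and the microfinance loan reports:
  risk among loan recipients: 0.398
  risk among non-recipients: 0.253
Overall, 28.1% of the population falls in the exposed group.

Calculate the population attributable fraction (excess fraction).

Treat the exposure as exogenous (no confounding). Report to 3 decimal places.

Let p₁ = 0.398, p₀ = 0.253.
Overall risk P(Y=1) = π·p₁ + (1−π)·p₀ = 0.281×0.398 + 0.719×0.253 = 0.29375.
Under exogeneity, PAF = [P(Y=1) − p₀] / P(Y=1).
PAF = (0.29375 − 0.253) / 0.29375 ≈ 0.1387

PAF ≈ 0.139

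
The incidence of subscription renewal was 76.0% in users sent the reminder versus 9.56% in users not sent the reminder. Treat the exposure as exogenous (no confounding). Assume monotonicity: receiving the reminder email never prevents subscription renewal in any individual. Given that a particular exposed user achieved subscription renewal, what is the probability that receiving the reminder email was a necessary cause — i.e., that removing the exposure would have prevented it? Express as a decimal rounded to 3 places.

p₁ = 0.76, p₀ = 0.0956.
Under exogeneity and monotonicity, PN = (p₁ − p₀) / p₁.
PN = (0.76 − 0.0956) / 0.76 = 0.6644 / 0.76 ≈ 0.8742

PN ≈ 0.874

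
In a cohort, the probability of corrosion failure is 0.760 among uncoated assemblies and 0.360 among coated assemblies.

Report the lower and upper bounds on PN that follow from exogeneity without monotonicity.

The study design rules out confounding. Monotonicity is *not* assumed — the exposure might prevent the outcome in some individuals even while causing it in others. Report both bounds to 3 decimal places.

Let p₁ = 0.76, p₀ = 0.36.
Under exogeneity alone the bounds on PN are max{0,(p₁−p₀)/p₁} ≤ PN ≤ min{1,(1−p₀)/p₁}.
  lower = (p₁ − p₀)/p₁ = 0.4 / 0.76 ≈ 0.5263
  upper = min{1, (1 − p₀)/p₁} = 0.64 / 0.76 ≈ 0.8421

0.526 ≤ PN ≤ 0.842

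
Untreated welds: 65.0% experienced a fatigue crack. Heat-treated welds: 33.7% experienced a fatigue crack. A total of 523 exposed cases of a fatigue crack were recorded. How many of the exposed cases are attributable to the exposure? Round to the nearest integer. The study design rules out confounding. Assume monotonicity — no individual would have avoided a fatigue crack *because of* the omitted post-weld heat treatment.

p₁ = 0.65, p₀ = 0.337.
PN = (p₁ − p₀)/p₁ = (0.65 − 0.337) / 0.65 ≈ 0.48154.
Attributable cases ≈ PN × (exposed cases) = 0.48154 × 523 ≈ 251.84.

about 252 cases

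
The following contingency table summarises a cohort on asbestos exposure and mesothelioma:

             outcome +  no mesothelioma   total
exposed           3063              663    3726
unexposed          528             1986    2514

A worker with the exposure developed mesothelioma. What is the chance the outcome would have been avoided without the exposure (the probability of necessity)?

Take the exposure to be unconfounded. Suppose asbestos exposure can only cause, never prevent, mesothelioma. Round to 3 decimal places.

p₁ = P(outcome | exposed) = 3063/3726 = 0.82206
p₀ = P(outcome | unexposed) = 528/2514 = 0.21002
Under exogeneity and monotonicity, PN = (p₁ − p₀)/p₁.
PN = (0.82206 − 0.21002) / 0.82206 ≈ 0.7445

PN ≈ 0.745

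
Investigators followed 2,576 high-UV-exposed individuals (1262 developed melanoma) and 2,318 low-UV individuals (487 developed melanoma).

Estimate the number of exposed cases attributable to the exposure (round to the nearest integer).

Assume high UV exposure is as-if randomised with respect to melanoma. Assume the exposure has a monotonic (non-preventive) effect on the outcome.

p₁ = P(outcome | exposed) = 1262/2576 = 0.48991
p₀ = P(outcome | unexposed) = 487/2318 = 0.21009
PN = (p₁ − p₀)/p₁ = (0.48991 − 0.21009) / 0.48991 ≈ 0.57115.
Attributable cases ≈ PN × (exposed cases) = 0.57115 × 1262 ≈ 720.80.

about 721 cases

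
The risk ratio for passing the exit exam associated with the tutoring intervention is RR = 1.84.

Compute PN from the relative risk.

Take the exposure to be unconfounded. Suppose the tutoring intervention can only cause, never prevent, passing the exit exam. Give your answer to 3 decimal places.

Under exogeneity and monotonicity, PN = (RR − 1) / RR = 1 − 1/RR.
PN = (1.84 − 1) / 1.84 = 0.84 / 1.84 ≈ 0.4565

PN ≈ 0.457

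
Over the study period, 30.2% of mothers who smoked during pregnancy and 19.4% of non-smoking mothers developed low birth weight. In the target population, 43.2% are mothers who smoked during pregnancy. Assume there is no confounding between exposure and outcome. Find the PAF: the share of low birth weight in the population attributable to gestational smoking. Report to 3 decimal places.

p₁ = 0.302, p₀ = 0.194.
Overall risk P(Y=1) = π·p₁ + (1−π)·p₀ = 0.432×0.302 + 0.568×0.194 = 0.24066.
Under exogeneity, PAF = [P(Y=1) − p₀] / P(Y=1).
PAF = (0.24066 − 0.194) / 0.24066 ≈ 0.1939

PAF ≈ 0.194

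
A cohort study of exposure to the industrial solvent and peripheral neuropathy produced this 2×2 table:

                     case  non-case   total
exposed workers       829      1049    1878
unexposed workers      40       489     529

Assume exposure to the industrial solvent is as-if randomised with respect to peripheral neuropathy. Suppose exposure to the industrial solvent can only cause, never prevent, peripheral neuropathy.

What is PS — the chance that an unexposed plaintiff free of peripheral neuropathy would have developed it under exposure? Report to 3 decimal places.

p₁ = P(outcome | exposed) = 829/1878 = 0.44143
p₀ = P(outcome | unexposed) = 40/529 = 0.075614
Under exogeneity and monotonicity, PS = (p₁ − p₀) / (1 − p₀).
PS = (0.44143 − 0.075614) / (1 − 0.075614) = 0.36581 / 0.92439 ≈ 0.3957

PS ≈ 0.396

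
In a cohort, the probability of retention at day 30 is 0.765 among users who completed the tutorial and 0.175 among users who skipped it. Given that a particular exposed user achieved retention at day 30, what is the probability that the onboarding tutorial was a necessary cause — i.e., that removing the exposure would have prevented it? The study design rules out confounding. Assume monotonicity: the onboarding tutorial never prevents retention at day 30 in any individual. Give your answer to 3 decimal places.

PN ≈ 0.771

Let p₁ = 0.765, p₀ = 0.175.
Under exogeneity and monotonicity, PN = (p₁ − p₀) / p₁.
PN = (0.765 − 0.175) / 0.765 = 0.59 / 0.765 ≈ 0.7712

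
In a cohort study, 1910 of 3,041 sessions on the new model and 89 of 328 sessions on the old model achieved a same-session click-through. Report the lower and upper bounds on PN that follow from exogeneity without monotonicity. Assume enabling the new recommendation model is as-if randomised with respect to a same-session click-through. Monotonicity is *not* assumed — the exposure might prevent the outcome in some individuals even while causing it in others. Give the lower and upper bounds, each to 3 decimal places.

p₁ = P(outcome | exposed) = 1910/3041 = 0.62808
p₀ = P(outcome | unexposed) = 89/328 = 0.27134
Under exogeneity alone the bounds on PN are max{0,(p₁−p₀)/p₁} ≤ PN ≤ min{1,(1−p₀)/p₁}.
  lower = (p₁ − p₀)/p₁ = 0.35674 / 0.62808 ≈ 0.5680
  upper = min{1, (1 − p₀)/p₁} = 0.72866 / 0.62808 ≈ 1.1601 → capped at 1

0.568 ≤ PN ≤ 1.000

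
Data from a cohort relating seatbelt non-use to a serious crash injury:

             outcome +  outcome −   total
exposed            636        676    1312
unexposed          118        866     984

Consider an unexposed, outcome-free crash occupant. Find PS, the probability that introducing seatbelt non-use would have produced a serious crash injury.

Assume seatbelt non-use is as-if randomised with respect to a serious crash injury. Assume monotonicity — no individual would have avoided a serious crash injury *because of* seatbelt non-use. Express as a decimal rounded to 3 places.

p₁ = P(outcome | exposed) = 636/1312 = 0.48476
p₀ = P(outcome | unexposed) = 118/984 = 0.11992
Under exogeneity and monotonicity, PS = (p₁ − p₀) / (1 − p₀).
PS = (0.48476 − 0.11992) / (1 − 0.11992) = 0.36484 / 0.88008 ≈ 0.4145

PS ≈ 0.415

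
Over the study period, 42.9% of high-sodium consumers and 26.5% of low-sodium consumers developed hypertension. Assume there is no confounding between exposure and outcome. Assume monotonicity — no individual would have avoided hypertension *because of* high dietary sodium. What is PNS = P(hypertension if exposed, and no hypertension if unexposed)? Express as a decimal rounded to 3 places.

p₁ = 0.429, p₀ = 0.265.
Under exogeneity and monotonicity, PNS = p₁ − p₀.
PNS = 0.429 − 0.265 = 0.164

PNS ≈ 0.164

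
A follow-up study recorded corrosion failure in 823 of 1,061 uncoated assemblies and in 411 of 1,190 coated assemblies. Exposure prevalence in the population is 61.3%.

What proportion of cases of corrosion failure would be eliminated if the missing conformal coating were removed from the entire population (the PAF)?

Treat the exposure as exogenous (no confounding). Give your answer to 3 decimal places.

PAF ≈ 0.433

p₁ = P(outcome | exposed) = 823/1061 = 0.77568
p₀ = P(outcome | unexposed) = 411/1190 = 0.34538
Overall risk P(Y=1) = π·p₁ + (1−π)·p₀ = 0.613×0.77568 + 0.387×0.34538 = 0.60916.
Under exogeneity, PAF = [P(Y=1) − p₀] / P(Y=1).
PAF = (0.60916 − 0.34538) / 0.60916 ≈ 0.4330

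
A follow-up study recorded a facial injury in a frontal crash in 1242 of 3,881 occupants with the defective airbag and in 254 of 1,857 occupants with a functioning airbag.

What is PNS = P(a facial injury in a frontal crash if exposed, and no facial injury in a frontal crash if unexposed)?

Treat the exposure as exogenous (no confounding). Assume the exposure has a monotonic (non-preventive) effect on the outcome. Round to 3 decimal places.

p₁ = P(outcome | exposed) = 1242/3881 = 0.32002
p₀ = P(outcome | unexposed) = 254/1857 = 0.13678
Under exogeneity and monotonicity, PNS = p₁ − p₀.
PNS = 0.32002 − 0.13678 = 0.18324

PNS ≈ 0.183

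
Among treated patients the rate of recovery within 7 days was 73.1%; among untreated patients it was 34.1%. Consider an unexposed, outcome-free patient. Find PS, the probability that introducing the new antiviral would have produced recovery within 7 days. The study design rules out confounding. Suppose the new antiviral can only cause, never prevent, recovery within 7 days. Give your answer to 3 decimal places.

PS ≈ 0.592

p₁ = 0.731, p₀ = 0.341.
Under exogeneity and monotonicity, PS = (p₁ − p₀) / (1 − p₀).
PS = (0.731 − 0.341) / (1 − 0.341) = 0.39 / 0.659 ≈ 0.5918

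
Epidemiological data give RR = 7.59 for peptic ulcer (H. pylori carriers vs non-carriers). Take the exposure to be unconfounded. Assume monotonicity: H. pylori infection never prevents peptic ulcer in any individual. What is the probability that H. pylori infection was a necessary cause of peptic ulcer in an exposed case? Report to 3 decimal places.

PN ≈ 0.868

Under exogeneity and monotonicity, PN = (RR − 1) / RR = 1 − 1/RR.
PN = (7.59 − 1) / 7.59 = 6.59 / 7.59 ≈ 0.8682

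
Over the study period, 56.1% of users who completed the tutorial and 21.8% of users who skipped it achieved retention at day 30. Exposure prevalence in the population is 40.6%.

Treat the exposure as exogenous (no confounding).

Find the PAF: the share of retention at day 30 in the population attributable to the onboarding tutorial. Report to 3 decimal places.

p₁ = 0.561, p₀ = 0.218.
Overall risk P(Y=1) = π·p₁ + (1−π)·p₀ = 0.406×0.561 + 0.594×0.218 = 0.35726.
Under exogeneity, PAF = [P(Y=1) − p₀] / P(Y=1).
PAF = (0.35726 − 0.218) / 0.35726 ≈ 0.3898

PAF ≈ 0.390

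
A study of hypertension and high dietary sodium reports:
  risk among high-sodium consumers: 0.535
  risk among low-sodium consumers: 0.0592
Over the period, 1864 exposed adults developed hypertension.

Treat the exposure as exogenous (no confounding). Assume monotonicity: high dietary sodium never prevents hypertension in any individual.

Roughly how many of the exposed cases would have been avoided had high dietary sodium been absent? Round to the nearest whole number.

about 1658 cases

Let p₁ = 0.535, p₀ = 0.0592.
PN = (p₁ − p₀)/p₁ = (0.535 − 0.0592) / 0.535 ≈ 0.88935.
Attributable cases ≈ PN × (exposed cases) = 0.88935 × 1864 ≈ 1657.74.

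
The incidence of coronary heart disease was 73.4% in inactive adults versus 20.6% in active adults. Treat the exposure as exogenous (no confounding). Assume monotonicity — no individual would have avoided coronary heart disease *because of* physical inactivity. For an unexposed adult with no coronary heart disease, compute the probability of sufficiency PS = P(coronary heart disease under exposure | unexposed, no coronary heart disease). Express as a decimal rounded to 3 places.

PS ≈ 0.665

p₁ = 0.734, p₀ = 0.206.
Under exogeneity and monotonicity, PS = (p₁ − p₀) / (1 − p₀).
PS = (0.734 − 0.206) / (1 − 0.206) = 0.528 / 0.794 ≈ 0.6650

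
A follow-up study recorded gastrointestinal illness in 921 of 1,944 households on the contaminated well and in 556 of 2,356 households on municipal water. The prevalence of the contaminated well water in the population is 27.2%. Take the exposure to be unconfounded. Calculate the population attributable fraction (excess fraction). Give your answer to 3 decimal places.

PAF ≈ 0.215

p₁ = P(outcome | exposed) = 921/1944 = 0.47377
p₀ = P(outcome | unexposed) = 556/2356 = 0.23599
Overall risk P(Y=1) = π·p₁ + (1−π)·p₀ = 0.272×0.47377 + 0.728×0.23599 = 0.30067.
Under exogeneity, PAF = [P(Y=1) − p₀] / P(Y=1).
PAF = (0.30067 − 0.23599) / 0.30067 ≈ 0.2151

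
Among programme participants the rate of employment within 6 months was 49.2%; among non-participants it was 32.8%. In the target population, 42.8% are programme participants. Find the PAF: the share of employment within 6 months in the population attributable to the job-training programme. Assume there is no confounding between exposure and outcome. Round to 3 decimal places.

p₁ = 0.492, p₀ = 0.328.
Overall risk P(Y=1) = π·p₁ + (1−π)·p₀ = 0.428×0.492 + 0.572×0.328 = 0.39819.
Under exogeneity, PAF = [P(Y=1) − p₀] / P(Y=1).
PAF = (0.39819 − 0.328) / 0.39819 ≈ 0.1763

PAF ≈ 0.176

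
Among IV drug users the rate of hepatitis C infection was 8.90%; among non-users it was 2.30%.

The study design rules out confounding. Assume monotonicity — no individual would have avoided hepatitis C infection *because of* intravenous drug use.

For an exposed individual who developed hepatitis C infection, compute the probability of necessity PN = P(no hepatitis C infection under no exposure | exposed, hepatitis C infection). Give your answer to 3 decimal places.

p₁ = 0.089, p₀ = 0.023.
Under exogeneity and monotonicity, PN = (p₁ − p₀) / p₁.
PN = (0.089 − 0.023) / 0.089 = 0.066 / 0.089 ≈ 0.7416

PN ≈ 0.742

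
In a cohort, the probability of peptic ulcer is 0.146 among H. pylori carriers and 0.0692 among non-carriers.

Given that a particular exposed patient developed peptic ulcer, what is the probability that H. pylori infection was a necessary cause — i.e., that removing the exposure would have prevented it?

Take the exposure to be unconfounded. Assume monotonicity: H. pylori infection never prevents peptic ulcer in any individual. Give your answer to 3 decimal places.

Let p₁ = 0.146, p₀ = 0.0692.
Under exogeneity and monotonicity, PN = (p₁ − p₀) / p₁.
PN = (0.146 − 0.0692) / 0.146 = 0.0768 / 0.146 ≈ 0.5260

PN ≈ 0.526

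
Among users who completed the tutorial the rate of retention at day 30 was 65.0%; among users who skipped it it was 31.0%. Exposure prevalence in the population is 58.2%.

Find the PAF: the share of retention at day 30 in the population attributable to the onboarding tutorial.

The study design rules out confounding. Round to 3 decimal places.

PAF ≈ 0.390

p₁ = 0.65, p₀ = 0.31.
Overall risk P(Y=1) = π·p₁ + (1−π)·p₀ = 0.582×0.65 + 0.418×0.31 = 0.50788.
Under exogeneity, PAF = [P(Y=1) − p₀] / P(Y=1).
PAF = (0.50788 − 0.31) / 0.50788 ≈ 0.3896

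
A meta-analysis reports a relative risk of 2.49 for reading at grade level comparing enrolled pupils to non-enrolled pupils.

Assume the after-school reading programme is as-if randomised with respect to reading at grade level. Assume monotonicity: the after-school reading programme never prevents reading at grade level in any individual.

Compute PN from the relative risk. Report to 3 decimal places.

PN ≈ 0.598

Under exogeneity and monotonicity, PN = (RR − 1) / RR = 1 − 1/RR.
PN = (2.49 − 1) / 2.49 = 1.49 / 2.49 ≈ 0.5984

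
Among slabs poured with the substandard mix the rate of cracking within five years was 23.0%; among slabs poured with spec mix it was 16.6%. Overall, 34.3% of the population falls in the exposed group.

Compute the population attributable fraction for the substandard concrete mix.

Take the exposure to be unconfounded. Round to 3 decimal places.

p₁ = 0.23, p₀ = 0.166.
Overall risk P(Y=1) = π·p₁ + (1−π)·p₀ = 0.343×0.23 + 0.657×0.166 = 0.18795.
Under exogeneity, PAF = [P(Y=1) − p₀] / P(Y=1).
PAF = (0.18795 − 0.166) / 0.18795 ≈ 0.1168

PAF ≈ 0.117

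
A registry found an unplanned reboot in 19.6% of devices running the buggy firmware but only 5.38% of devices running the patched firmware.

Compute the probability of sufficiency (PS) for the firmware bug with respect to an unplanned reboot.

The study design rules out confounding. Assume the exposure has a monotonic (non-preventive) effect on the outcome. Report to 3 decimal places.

p₁ = 0.196, p₀ = 0.0538.
Under exogeneity and monotonicity, PS = (p₁ − p₀) / (1 − p₀).
PS = (0.196 − 0.0538) / (1 − 0.0538) = 0.1422 / 0.9462 ≈ 0.1503

PS ≈ 0.150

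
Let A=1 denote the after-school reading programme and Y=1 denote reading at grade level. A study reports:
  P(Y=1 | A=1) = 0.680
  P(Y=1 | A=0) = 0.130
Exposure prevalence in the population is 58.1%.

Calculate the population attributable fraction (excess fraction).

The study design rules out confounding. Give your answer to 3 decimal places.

Let p₁ = 0.68, p₀ = 0.13.
Overall risk P(Y=1) = π·p₁ + (1−π)·p₀ = 0.581×0.68 + 0.419×0.13 = 0.44955.
Under exogeneity, PAF = [P(Y=1) − p₀] / P(Y=1).
PAF = (0.44955 − 0.13) / 0.44955 ≈ 0.7108

PAF ≈ 0.711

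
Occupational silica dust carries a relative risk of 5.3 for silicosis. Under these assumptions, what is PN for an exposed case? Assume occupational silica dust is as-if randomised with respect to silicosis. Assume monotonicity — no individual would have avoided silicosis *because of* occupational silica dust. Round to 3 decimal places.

Under exogeneity and monotonicity, PN = (RR − 1) / RR = 1 − 1/RR.
PN = (5.3 − 1) / 5.3 = 4.3 / 5.3 ≈ 0.8113

PN ≈ 0.811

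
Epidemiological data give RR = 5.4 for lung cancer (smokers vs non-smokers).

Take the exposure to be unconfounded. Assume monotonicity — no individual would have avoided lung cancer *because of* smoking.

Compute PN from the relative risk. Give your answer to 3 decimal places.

PN ≈ 0.815

Under exogeneity and monotonicity, PN = (RR − 1) / RR = 1 − 1/RR.
PN = (5.4 − 1) / 5.4 = 4.4 / 5.4 ≈ 0.8148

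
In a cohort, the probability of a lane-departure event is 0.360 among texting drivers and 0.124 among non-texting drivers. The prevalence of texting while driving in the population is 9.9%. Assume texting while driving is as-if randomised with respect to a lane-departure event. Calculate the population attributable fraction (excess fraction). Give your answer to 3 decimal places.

Let p₁ = 0.36, p₀ = 0.124.
Overall risk P(Y=1) = π·p₁ + (1−π)·p₀ = 0.099×0.36 + 0.901×0.124 = 0.14736.
Under exogeneity, PAF = [P(Y=1) − p₀] / P(Y=1).
PAF = (0.14736 − 0.124) / 0.14736 ≈ 0.1585

PAF ≈ 0.159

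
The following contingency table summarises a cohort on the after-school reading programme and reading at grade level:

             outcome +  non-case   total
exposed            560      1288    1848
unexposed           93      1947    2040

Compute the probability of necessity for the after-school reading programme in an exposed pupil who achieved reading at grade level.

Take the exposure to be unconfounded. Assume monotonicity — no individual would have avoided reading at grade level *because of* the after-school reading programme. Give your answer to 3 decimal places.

PN ≈ 0.850

p₁ = P(outcome | exposed) = 560/1848 = 0.30303
p₀ = P(outcome | unexposed) = 93/2040 = 0.045588
Under exogeneity and monotonicity, PN = (p₁ − p₀) / p₁.
PN = (0.30303 − 0.045588) / 0.30303 = 0.25744 / 0.30303 ≈ 0.8496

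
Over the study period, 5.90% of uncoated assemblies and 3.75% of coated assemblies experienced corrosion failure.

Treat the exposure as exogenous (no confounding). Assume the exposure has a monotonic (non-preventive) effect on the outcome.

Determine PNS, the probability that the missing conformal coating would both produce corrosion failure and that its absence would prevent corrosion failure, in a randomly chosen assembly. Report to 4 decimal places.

p₁ = 0.059, p₀ = 0.0375.
Under exogeneity and monotonicity, PNS = p₁ − p₀.
PNS = 0.059 − 0.0375 = 0.0215

PNS ≈ 0.0215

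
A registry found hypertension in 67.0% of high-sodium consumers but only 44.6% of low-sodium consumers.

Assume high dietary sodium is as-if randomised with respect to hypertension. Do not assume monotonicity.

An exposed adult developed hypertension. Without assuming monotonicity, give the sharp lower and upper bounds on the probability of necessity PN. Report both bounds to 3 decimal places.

p₁ = 0.67, p₀ = 0.446.
Under exogeneity alone the bounds on PN are max{0,(p₁−p₀)/p₁} ≤ PN ≤ min{1,(1−p₀)/p₁}.
  lower = (p₁ − p₀)/p₁ = 0.224 / 0.67 ≈ 0.3343
  upper = min{1, (1 − p₀)/p₁} = 0.554 / 0.67 ≈ 0.8269

0.334 ≤ PN ≤ 0.827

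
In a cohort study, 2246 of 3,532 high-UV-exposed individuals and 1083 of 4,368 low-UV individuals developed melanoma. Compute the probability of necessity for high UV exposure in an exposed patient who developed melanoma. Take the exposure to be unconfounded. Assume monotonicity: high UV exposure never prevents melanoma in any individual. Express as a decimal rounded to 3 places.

PN ≈ 0.610

p₁ = P(outcome | exposed) = 2246/3532 = 0.6359
p₀ = P(outcome | unexposed) = 1083/4368 = 0.24794
Under exogeneity and monotonicity, PN = (p₁ − p₀) / p₁.
PN = (0.6359 − 0.24794) / 0.6359 = 0.38796 / 0.6359 ≈ 0.6101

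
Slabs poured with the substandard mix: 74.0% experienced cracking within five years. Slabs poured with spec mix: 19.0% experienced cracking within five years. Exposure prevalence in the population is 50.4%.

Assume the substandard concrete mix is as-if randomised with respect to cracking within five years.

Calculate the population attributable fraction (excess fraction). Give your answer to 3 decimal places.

PAF ≈ 0.593

p₁ = 0.74, p₀ = 0.19.
Overall risk P(Y=1) = π·p₁ + (1−π)·p₀ = 0.504×0.74 + 0.496×0.19 = 0.4672.
Under exogeneity, PAF = [P(Y=1) − p₀] / P(Y=1).
PAF = (0.4672 − 0.19) / 0.4672 ≈ 0.5933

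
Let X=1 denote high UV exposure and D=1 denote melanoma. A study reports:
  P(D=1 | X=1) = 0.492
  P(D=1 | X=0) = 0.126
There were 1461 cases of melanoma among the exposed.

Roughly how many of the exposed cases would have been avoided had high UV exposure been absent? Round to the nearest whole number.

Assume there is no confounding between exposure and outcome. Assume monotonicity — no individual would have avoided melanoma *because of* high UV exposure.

about 1087 cases

Let p₁ = 0.492, p₀ = 0.126.
PN = (p₁ − p₀)/p₁ = (0.492 − 0.126) / 0.492 ≈ 0.74390.
Attributable cases ≈ PN × (exposed cases) = 0.74390 × 1461 ≈ 1086.84.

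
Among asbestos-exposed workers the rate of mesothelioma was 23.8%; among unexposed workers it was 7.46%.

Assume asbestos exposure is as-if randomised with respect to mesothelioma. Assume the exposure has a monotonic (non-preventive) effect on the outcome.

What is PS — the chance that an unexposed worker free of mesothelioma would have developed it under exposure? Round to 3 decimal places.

PS ≈ 0.177

p₁ = 0.238, p₀ = 0.0746.
Under exogeneity and monotonicity, PS = (p₁ − p₀) / (1 − p₀).
PS = (0.238 − 0.0746) / (1 − 0.0746) = 0.1634 / 0.9254 ≈ 0.1766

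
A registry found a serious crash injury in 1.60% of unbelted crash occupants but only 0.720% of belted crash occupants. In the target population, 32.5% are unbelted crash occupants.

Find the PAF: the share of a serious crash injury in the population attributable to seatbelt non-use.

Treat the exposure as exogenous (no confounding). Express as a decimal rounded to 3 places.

PAF ≈ 0.284

p₁ = 0.016, p₀ = 0.0072.
Overall risk P(Y=1) = π·p₁ + (1−π)·p₀ = 0.325×0.016 + 0.675×0.0072 = 0.01006.
Under exogeneity, PAF = [P(Y=1) − p₀] / P(Y=1).
PAF = (0.01006 − 0.0072) / 0.01006 ≈ 0.2843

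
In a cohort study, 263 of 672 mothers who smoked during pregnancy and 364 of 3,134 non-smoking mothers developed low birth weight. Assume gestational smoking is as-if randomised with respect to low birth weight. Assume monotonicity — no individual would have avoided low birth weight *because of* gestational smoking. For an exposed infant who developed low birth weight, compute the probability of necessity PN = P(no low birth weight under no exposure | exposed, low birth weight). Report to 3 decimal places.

p₁ = P(outcome | exposed) = 263/672 = 0.39137
p₀ = P(outcome | unexposed) = 364/3134 = 0.11615
Under exogeneity and monotonicity, PN = (p₁ − p₀) / p₁.
PN = (0.39137 − 0.11615) / 0.39137 = 0.27522 / 0.39137 ≈ 0.7032

PN ≈ 0.703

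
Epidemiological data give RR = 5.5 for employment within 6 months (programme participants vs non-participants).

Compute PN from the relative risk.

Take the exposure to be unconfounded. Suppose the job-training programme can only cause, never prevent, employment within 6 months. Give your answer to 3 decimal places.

PN ≈ 0.818

Under exogeneity and monotonicity, PN = (RR − 1) / RR = 1 − 1/RR.
PN = (5.5 − 1) / 5.5 = 4.5 / 5.5 ≈ 0.8182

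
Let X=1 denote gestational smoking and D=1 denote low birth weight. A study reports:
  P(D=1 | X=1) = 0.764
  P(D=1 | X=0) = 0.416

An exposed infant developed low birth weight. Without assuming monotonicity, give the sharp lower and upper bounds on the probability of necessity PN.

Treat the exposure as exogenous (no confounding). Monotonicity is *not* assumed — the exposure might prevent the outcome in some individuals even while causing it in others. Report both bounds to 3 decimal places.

Let p₁ = 0.764, p₀ = 0.416.
Under exogeneity alone the bounds on PN are max{0,(p₁−p₀)/p₁} ≤ PN ≤ min{1,(1−p₀)/p₁}.
  lower = (p₁ − p₀)/p₁ = 0.348 / 0.764 ≈ 0.4555
  upper = min{1, (1 − p₀)/p₁} = 0.584 / 0.764 ≈ 0.7644

0.455 ≤ PN ≤ 0.764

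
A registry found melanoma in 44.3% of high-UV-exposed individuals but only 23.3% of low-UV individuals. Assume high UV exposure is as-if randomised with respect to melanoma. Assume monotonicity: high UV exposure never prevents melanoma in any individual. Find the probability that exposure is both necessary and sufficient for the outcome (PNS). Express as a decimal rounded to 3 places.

p₁ = 0.443, p₀ = 0.233.
Under exogeneity and monotonicity, PNS = p₁ − p₀.
PNS = 0.443 − 0.233 = 0.21

PNS ≈ 0.210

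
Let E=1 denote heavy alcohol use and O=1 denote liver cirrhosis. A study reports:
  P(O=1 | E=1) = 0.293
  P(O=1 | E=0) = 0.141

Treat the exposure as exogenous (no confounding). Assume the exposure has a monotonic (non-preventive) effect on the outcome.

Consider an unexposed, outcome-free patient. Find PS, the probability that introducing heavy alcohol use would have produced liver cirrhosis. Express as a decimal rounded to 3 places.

PS ≈ 0.177

Let p₁ = 0.293, p₀ = 0.141.
Under exogeneity and monotonicity, PS = (p₁ − p₀) / (1 − p₀).
PS = (0.293 − 0.141) / (1 − 0.141) = 0.152 / 0.859 ≈ 0.1769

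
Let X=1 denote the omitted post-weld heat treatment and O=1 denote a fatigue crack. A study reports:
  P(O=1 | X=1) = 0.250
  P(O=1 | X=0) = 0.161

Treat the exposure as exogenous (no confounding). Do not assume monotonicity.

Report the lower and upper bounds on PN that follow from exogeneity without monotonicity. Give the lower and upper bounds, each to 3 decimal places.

Let p₁ = 0.25, p₀ = 0.161.
Under exogeneity alone the bounds on PN are max{0,(p₁−p₀)/p₁} ≤ PN ≤ min{1,(1−p₀)/p₁}.
  lower = (p₁ − p₀)/p₁ = 0.089 / 0.25 ≈ 0.3560
  upper = min{1, (1 − p₀)/p₁} = 0.839 / 0.25 ≈ 3.3560 → capped at 1

0.356 ≤ PN ≤ 1.000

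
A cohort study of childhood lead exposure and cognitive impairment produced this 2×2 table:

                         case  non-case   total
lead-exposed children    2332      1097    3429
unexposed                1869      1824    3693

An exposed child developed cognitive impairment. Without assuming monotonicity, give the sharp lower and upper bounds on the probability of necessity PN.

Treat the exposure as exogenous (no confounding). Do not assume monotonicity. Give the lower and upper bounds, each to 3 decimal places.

0.256 ≤ PN ≤ 0.726

p₁ = P(outcome | exposed) = 2332/3429 = 0.68008
p₀ = P(outcome | unexposed) = 1869/3693 = 0.50609
Under exogeneity alone the bounds on PN are max{0,(p₁−p₀)/p₁} ≤ PN ≤ min{1,(1−p₀)/p₁}.
  lower = (p₁ − p₀)/p₁ = 0.17399 / 0.68008 ≈ 0.2558
  upper = min{1, (1 − p₀)/p₁} = 0.49391 / 0.68008 ≈ 0.7262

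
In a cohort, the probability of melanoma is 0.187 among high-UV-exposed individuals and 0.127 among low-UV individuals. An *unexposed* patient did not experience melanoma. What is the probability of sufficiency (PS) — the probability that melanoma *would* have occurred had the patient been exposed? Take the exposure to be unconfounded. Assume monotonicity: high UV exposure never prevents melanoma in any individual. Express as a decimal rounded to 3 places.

Let p₁ = 0.187, p₀ = 0.127.
Under exogeneity and monotonicity, PS = (p₁ − p₀) / (1 − p₀).
PS = (0.187 − 0.127) / (1 − 0.127) = 0.06 / 0.873 ≈ 0.0687

PS ≈ 0.069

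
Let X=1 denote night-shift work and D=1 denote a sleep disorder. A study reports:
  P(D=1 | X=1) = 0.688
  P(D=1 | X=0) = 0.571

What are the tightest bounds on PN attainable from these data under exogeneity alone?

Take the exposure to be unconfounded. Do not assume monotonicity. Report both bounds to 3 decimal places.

Let p₁ = 0.688, p₀ = 0.571.
Under exogeneity alone the bounds on PN are max{0,(p₁−p₀)/p₁} ≤ PN ≤ min{1,(1−p₀)/p₁}.
  lower = (p₁ − p₀)/p₁ = 0.117 / 0.688 ≈ 0.1701
  upper = min{1, (1 − p₀)/p₁} = 0.429 / 0.688 ≈ 0.6235

0.170 ≤ PN ≤ 0.624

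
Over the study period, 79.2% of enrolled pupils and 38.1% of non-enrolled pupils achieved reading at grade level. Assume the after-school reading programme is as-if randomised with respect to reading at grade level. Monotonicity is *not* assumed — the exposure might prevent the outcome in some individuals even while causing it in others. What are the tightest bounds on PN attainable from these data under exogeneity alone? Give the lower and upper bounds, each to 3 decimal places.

0.519 ≤ PN ≤ 0.782

p₁ = 0.792, p₀ = 0.381.
Under exogeneity alone the bounds on PN are max{0,(p₁−p₀)/p₁} ≤ PN ≤ min{1,(1−p₀)/p₁}.
  lower = (p₁ − p₀)/p₁ = 0.411 / 0.792 ≈ 0.5189
  upper = min{1, (1 − p₀)/p₁} = 0.619 / 0.792 ≈ 0.7816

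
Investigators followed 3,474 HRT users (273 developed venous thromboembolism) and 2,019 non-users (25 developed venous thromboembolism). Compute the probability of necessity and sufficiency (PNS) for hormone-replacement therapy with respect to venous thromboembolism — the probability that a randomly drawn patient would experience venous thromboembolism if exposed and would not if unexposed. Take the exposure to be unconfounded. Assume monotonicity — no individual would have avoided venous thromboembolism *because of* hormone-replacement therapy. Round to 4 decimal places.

PNS ≈ 0.0662

p₁ = P(outcome | exposed) = 273/3474 = 0.078584
p₀ = P(outcome | unexposed) = 25/2019 = 0.012382
Under exogeneity and monotonicity, PNS = p₁ − p₀.
PNS = 0.078584 − 0.012382 = 0.066201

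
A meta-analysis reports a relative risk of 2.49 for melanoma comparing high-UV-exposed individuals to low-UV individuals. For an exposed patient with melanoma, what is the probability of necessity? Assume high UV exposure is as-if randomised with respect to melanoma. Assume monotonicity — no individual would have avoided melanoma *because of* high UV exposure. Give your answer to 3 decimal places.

Under exogeneity and monotonicity, PN = (RR − 1) / RR = 1 − 1/RR.
PN = (2.49 − 1) / 2.49 = 1.49 / 2.49 ≈ 0.5984

PN ≈ 0.598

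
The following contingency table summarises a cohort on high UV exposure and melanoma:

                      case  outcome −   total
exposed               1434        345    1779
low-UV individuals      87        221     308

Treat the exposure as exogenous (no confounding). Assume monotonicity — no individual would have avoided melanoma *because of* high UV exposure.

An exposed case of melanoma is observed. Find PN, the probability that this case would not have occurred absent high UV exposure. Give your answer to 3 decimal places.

p₁ = P(outcome | exposed) = 1434/1779 = 0.80607
p₀ = P(outcome | unexposed) = 87/308 = 0.28247
Under exogeneity and monotonicity, PN = (p₁ − p₀)/p₁.
PN = (0.80607 − 0.28247) / 0.80607 ≈ 0.6496

PN ≈ 0.650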